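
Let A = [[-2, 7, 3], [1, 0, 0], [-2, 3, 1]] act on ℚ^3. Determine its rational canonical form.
R = [[0, 0, 2], [1, 0, 3], [0, 1, -1]]

The invariant factors of A (the non-unit diagonal entries of the Smith normal form of xI - A over ℚ[x]) are (x + 2)(x^2 - x - 1), each dividing the next. The characteristic polynomial is their product, (x + 2)(x^2 - x - 1).

The rational canonical form is the block-diagonal matrix of companion matrices C(f_i):
R = [[0, 0, 2], [1, 0, 3], [0, 1, -1]].

Note the characteristic polynomial does not split into linear factors over ℚ, so A has no Jordan form over ℚ; the rational canonical form exists over any field.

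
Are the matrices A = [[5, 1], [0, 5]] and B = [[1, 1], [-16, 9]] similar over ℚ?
Two matrices over a field are similar if and only if they have the same invariant factors.

Both A and B have characteristic polynomial (x - 5)^2 and minimal polynomial (x - 5)^2. Computing further, both have invariant factors (x - 5)^2. Hence A and B are similar.

Yes.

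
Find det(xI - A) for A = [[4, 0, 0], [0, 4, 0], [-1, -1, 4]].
xI - A = [[x - 4, 0, 0], [0, x - 4, 0], [1, 1, x - 4]].

Expanding det(xI - A) along the first row:
det(xI - A) = + (x - 4)·det([[x - 4, 0], [1, x - 4]]) - (0)·det([[0, 0], [1, x - 4]]) + (0)·det([[0, x - 4], [1, 1]]).

Evaluating gives χ_A(x) = x^3 - 12x^2 + 48x - 64 = (x - 4)^3.

χ_A(x) = (x - 4)^3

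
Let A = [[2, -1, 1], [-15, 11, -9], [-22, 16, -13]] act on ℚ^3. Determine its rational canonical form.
The invariant factors of A (the non-unit diagonal entries of the Smith normal form of xI - A over ℚ[x]) are x^3 + 4x - 1, each dividing the next. The characteristic polynomial is their product, x^3 + 4x - 1.

The rational canonical form is the block-diagonal matrix of companion matrices C(f_i):
R = [[0, 0, 1], [1, 0, -4], [0, 1, 0]].

Note the characteristic polynomial does not split into linear factors over ℚ, so A has no Jordan form over ℚ; the rational canonical form exists over any field.

R = [[0, 0, 1], [1, 0, -4], [0, 1, 0]]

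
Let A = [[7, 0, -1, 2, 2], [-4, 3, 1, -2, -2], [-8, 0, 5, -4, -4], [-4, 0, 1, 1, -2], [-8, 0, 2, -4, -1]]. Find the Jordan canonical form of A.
J = [[3, 1, 0, 0, 0], [0, 3, 0, 0, 0], [0, 0, 3, 0, 0], [0, 0, 0, 3, 0], [0, 0, 0, 0, 3]]

The characteristic polynomial is det(xI - A) = (x - 3)^5, so the eigenvalues are 3 (algebraic multiplicity 5).

For λ = 3: rank(A - 3I) = 1, rank((A - 3I)^2) = 0. The eigenspace has dimension 5 - 1 = 4, so there are 4 Jordan blocks; the rank sequence gives block sizes [2, 1, 1, 1].

Assembling the blocks gives the Jordan form J above.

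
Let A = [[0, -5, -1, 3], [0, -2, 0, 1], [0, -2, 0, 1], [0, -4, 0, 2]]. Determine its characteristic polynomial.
χ_A(x) = x^4

xI - A = [[x, 5, 1, -3], [0, x + 2, 0, -1], [0, 2, x, -1], [0, 4, 0, x - 2]].

Expanding det(xI - A) along the first row:
det(xI - A) = + (x)·det([[x + 2, 0, -1], [2, x, -1], [4, 0, x - 2]]) - (5)·det([[0, 0, -1], [0, x, -1], [0, 0, x - 2]]) + (1)·det([[0, x + 2, -1], [0, 2, -1], [0, 4, x - 2]]) - (-3)·det([[0, x + 2, 0], [0, 2, x], [0, 4, 0]]).

Evaluating gives χ_A(x) = x^4.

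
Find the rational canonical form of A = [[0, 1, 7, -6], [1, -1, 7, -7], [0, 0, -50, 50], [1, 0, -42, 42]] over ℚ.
The invariant factors of A (the non-unit diagonal entries of the Smith normal form of xI - A over ℚ[x]) are (x - 2)(x + 1)(x + 5)^2, each dividing the next. The characteristic polynomial is their product, (x - 2)(x + 1)(x + 5)^2.

The rational canonical form is the block-diagonal matrix of companion matrices C(f_i):
R = [[0, 0, 0, 50], [1, 0, 0, 45], [0, 1, 0, -13], [0, 0, 1, -9]].

R = [[0, 0, 0, 50], [1, 0, 0, 45], [0, 1, 0, -13], [0, 0, 1, -9]]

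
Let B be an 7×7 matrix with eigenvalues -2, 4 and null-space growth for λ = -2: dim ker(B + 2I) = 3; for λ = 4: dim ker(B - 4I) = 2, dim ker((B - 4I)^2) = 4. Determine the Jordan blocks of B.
λ = -2: successive nullity increments [3] count blocks of size ≥ k; block sizes are [1, 1, 1].
λ = 4: successive nullity increments [2, 2] count blocks of size ≥ k; block sizes are [2, 2].

Jordan blocks: (-2, 1), (-2, 1), (-2, 1), (4, 2), (4, 2)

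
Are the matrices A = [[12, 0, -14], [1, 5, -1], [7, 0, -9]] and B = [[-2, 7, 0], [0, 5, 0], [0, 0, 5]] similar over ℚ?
Both have characteristic polynomial (x - 5)^2(x + 2), but the minimal polynomial of A is (x - 5)^2(x + 2) while the minimal polynomial of B is (x - 5)(x + 2). The minimal polynomial is a similarity invariant, so A and B are not similar.

No.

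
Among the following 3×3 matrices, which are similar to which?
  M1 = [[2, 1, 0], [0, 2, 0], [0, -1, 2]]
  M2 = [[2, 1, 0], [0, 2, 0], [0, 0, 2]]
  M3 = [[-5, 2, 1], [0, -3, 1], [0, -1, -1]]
Characteristic polynomials: χ_{M1} = (x - 2)^3, χ_{M2} = (x - 2)^3, χ_{M3} = (x + 2)^2(x + 5).

{M1, M2}: invariant factors x - 2, (x - 2)^2.

{M3}: invariant factors (x + 2)^2(x + 5).

Matrices are similar if and only if their invariant-factor lists agree; the partition into similarity classes is {M1, M2}, {M3}.

2 classes: {M1, M2}, {M3}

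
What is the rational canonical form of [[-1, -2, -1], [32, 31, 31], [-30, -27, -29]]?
R = [[0, 0, 0], [1, 0, 30], [0, 1, 1]]

The invariant factors of A (the non-unit diagonal entries of the Smith normal form of xI - A over ℚ[x]) are x(x - 6)(x + 5), each dividing the next. The characteristic polynomial is their product, x(x - 6)(x + 5).

The rational canonical form is the block-diagonal matrix of companion matrices C(f_i):
R = [[0, 0, 0], [1, 0, 30], [0, 1, 1]].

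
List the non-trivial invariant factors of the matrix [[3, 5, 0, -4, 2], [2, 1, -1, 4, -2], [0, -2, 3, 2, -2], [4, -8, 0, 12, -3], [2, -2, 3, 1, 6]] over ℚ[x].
(x - 5)^2, (x - 5)^3

The Jordan structure of A has elementary divisors (x - 5)^3, (x - 5)^2. Arranging the block sizes at each eigenvalue in decreasing order and taking row products gives the invariant factors.

Invariant factors (smallest first, each dividing the next): (x - 5)^2, (x - 5)^3.

Check: the last factor (x - 5)^3 is the minimal polynomial, and the product (x - 5)^5 is the characteristic polynomial.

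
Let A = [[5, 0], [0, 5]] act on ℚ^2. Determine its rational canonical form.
The invariant factors of A (the non-unit diagonal entries of the Smith normal form of xI - A over ℚ[x]) are x - 5, x - 5, each dividing the next. The characteristic polynomial is their product, (x - 5)^2.

The rational canonical form is the block-diagonal matrix of companion matrices C(f_i):
R = [[5, 0], [0, 5]].

R = [[5, 0], [0, 5]]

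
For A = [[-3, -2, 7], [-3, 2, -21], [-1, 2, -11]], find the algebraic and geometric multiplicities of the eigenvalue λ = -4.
algebraic multiplicity 3, geometric multiplicity 2

The characteristic polynomial is (x + 4)^3, so the factor x + 4 appears with exponent 3: the algebraic multiplicity is 3.

rank(A + 4I) = 1, so the eigenspace has dimension 3 - 1 = 2: the geometric multiplicity is 2.

Since 2 < 3, A is not diagonalizable.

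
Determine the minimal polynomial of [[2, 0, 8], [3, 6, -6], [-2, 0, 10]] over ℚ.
The characteristic polynomial factors as (x - 6)^3. The minimal polynomial is ∏(x - λ)^{k_λ} where k_λ is the size of the largest Jordan block at λ.

For λ = 6: rank(A - 6I) = 1, and the largest Jordan block has size 2 (the smallest k with rank((A - 6I)^k) = rank((A - 6I)^(k+1))).

So m_A(x) = (x - 6)^2.

m_A(x) = (x - 6)^2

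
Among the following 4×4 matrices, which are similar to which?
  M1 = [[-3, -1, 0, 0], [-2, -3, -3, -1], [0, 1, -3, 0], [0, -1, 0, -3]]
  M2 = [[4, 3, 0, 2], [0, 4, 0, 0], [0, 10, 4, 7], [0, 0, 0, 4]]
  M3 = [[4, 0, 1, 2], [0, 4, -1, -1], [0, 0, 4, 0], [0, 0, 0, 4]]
2 classes: {M1}, {M2, M3}

Characteristic polynomials: χ_{M1} = (x + 3)^4, χ_{M2} = (x - 4)^4, χ_{M3} = (x - 4)^4.

{M1}: invariant factors x + 3, (x + 3)^3.

{M2, M3}: invariant factors (x - 4)^2, (x - 4)^2.

Matrices are similar if and only if their invariant-factor lists agree; the partition into similarity classes is {M1}, {M2, M3}.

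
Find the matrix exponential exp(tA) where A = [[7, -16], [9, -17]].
A has Jordan form J = [[-5, 1], [0, -5]] with A = PJP^{-1}, so e^{tA} = P e^{tJ} P^{-1}.

For a Jordan block J_k(λ), e^{tJ_k(λ)} = e^{λt} · (I + tN + t^2 N^2/2! + ... + t^{k-1} N^{k-1}/(k-1)!) where N is the nilpotent superdiagonal part.

Assembling the blocks and conjugating back gives the entries of e^{tA} as shown above.

e^{tA} = [[(12*t + 1)*e^{-5*t}, -16*t*e^{-5*t}], [9*t*e^{-5*t}, (1 - 12*t)*e^{-5*t}]]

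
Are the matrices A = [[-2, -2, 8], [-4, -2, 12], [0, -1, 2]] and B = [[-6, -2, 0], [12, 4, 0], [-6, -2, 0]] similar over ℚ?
Both have characteristic polynomial x^2(x + 2), but the minimal polynomial of A is x^2(x + 2) while the minimal polynomial of B is x(x + 2). The minimal polynomial is a similarity invariant, so A and B are not similar.

No.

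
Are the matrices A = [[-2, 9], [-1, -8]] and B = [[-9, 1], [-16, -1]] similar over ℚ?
Two matrices over a field are similar if and only if they have the same invariant factors.

Both A and B have characteristic polynomial (x + 5)^2 and minimal polynomial (x + 5)^2. Computing further, both have invariant factors (x + 5)^2. Hence A and B are similar.

Yes.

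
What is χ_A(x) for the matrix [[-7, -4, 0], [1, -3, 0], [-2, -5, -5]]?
xI - A = [[x + 7, 4, 0], [-1, x + 3, 0], [2, 5, x + 5]].

Expanding det(xI - A) along the first row:
det(xI - A) = + (x + 7)·det([[x + 3, 0], [5, x + 5]]) - (4)·det([[-1, 0], [2, x + 5]]) + (0)·det([[-1, x + 3], [2, 5]]).

Evaluating gives χ_A(x) = x^3 + 15x^2 + 75x + 125 = (x + 5)^3.

χ_A(x) = (x + 5)^3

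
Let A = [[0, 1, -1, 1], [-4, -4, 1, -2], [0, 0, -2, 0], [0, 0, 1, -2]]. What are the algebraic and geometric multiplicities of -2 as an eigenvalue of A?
The characteristic polynomial is (x + 2)^4, so the factor x + 2 appears with exponent 4: the algebraic multiplicity is 4.

rank(A + 2I) = 2, so the eigenspace has dimension 4 - 2 = 2: the geometric multiplicity is 2.

Since 2 < 4, A is not diagonalizable.

algebraic multiplicity 4, geometric multiplicity 2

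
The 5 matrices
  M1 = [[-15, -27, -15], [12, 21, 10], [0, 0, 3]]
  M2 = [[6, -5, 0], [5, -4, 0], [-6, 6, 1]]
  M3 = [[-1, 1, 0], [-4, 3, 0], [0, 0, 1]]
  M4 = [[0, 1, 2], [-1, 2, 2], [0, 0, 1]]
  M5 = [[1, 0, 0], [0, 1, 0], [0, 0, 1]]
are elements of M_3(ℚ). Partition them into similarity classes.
Characteristic polynomials: χ_{M1} = (x - 3)^3, χ_{M2} = (x - 1)^3, χ_{M3} = (x - 1)^3, χ_{M4} = (x - 1)^3, χ_{M5} = (x - 1)^3.

{M1}: invariant factors x - 3, (x - 3)^2.

{M2, M3, M4}: invariant factors x - 1, (x - 1)^2.

{M5}: invariant factors x - 1, x - 1, x - 1.

Matrices are similar if and only if their invariant-factor lists agree; the partition into similarity classes is {M1}, {M2, M3, M4}, {M5}.

3 classes: {M1}, {M2, M3, M4}, {M5}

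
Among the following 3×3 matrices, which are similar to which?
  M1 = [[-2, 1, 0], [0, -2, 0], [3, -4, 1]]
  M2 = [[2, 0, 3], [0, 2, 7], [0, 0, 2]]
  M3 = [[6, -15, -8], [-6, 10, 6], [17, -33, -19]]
Characteristic polynomials: χ_{M1} = (x - 1)(x + 2)^2, χ_{M2} = (x - 2)^3, χ_{M3} = (x - 1)(x + 2)^2.

{M1, M3}: invariant factors (x - 1)(x + 2)^2.

{M2}: invariant factors x - 2, (x - 2)^2.

Matrices are similar if and only if their invariant-factor lists agree; the partition into similarity classes is {M1, M3}, {M2}.

2 classes: {M1, M3}, {M2}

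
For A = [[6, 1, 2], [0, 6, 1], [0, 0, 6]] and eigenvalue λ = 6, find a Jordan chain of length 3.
v_1 = [[0, -2, 1]]^T, v_2 = [[0, 1, 0]]^T, v_3 = [[1, 0, 0]]^T

We seek v_1 ∈ ker((A - 6I)^3) \ ker((A - 6I)^2), then set v_{i+1} = (A - 6I) v_i.

One such chain is v_1 = [[0, -2, 1]]^T, v_2 = [[0, 1, 0]]^T, v_3 = [[1, 0, 0]]^T. Check: (A - 6I) v_3 = [[0, 0, 0]]^T = 0.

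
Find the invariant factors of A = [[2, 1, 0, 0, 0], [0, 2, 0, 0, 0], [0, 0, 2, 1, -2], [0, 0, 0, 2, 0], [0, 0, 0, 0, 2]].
The Jordan structure of A has elementary divisors (x - 2)^2, (x - 2)^2, (x - 2). Arranging the block sizes at each eigenvalue in decreasing order and taking row products gives the invariant factors.

Invariant factors (smallest first, each dividing the next): x - 2, (x - 2)^2, (x - 2)^2.

Check: the last factor (x - 2)^2 is the minimal polynomial, and the product (x - 2)^5 is the characteristic polynomial.

x - 2, (x - 2)^2, (x - 2)^2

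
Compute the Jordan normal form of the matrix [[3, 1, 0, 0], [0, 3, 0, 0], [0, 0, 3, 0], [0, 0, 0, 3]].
The characteristic polynomial is det(xI - A) = (x - 3)^4, so the eigenvalues are 3 (algebraic multiplicity 4).

For λ = 3: rank(A - 3I) = 1, rank((A - 3I)^2) = 0. The eigenspace has dimension 4 - 1 = 3, so there are 3 Jordan blocks; the rank sequence gives block sizes [2, 1, 1].

Assembling the blocks gives the Jordan form J above.

J = [[3, 1, 0, 0], [0, 3, 0, 0], [0, 0, 3, 0], [0, 0, 0, 3]]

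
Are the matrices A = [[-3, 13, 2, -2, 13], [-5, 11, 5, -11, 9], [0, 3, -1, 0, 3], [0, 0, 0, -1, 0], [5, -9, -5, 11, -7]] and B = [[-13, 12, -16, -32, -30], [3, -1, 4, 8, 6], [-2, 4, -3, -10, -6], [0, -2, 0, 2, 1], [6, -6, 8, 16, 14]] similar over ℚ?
Both have characteristic polynomial (x - 2)^2(x + 1)^2(x + 3), but the minimal polynomial of A is (x - 2)^2(x + 1)(x + 3) while the minimal polynomial of B is (x - 2)^2(x + 1)^2(x + 3). The minimal polynomial is a similarity invariant, so A and B are not similar.

No.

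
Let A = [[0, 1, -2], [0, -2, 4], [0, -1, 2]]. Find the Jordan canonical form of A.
The characteristic polynomial is det(xI - A) = x^3, so the eigenvalues are 0 (algebraic multiplicity 3).

For λ = 0: rank(A) = 1, rank(A^2) = 0. The eigenspace has dimension 3 - 1 = 2, so there are 2 Jordan blocks; the rank sequence gives block sizes [2, 1].

Assembling the blocks gives the Jordan form J above.

J = [[0, 1, 0], [0, 0, 0], [0, 0, 0]]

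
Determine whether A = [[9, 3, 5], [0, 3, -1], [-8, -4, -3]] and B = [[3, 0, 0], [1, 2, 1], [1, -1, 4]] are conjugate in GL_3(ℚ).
Both have characteristic polynomial (x - 3)^3, but the minimal polynomial of A is (x - 3)^3 while the minimal polynomial of B is (x - 3)^2. The minimal polynomial is a similarity invariant, so A and B are not similar.

No.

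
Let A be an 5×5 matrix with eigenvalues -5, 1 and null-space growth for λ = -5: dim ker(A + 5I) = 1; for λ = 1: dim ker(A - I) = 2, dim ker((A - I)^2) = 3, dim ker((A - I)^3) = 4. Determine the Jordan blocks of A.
λ = -5: successive nullity increments [1] count blocks of size ≥ k; block sizes are [1].
λ = 1: successive nullity increments [2, 1, 1] count blocks of size ≥ k; block sizes are [3, 1].

Jordan blocks: (-5, 1), (1, 3), (1, 1)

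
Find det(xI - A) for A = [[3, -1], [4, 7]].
xI - A = [[x - 3, 1], [-4, x - 7]].

Expanding det(xI - A) along the first row:
det(xI - A) = + (x - 3)·det([[x - 7]]) - (1)·det([[-4]]).

Evaluating gives χ_A(x) = x^2 - 10x + 25 = (x - 5)^2.

χ_A(x) = (x - 5)^2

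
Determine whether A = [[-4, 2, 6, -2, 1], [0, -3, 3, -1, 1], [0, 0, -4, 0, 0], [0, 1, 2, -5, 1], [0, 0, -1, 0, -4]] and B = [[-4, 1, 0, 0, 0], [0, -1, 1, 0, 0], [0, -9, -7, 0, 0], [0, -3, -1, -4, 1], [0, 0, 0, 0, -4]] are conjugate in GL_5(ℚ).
Yes.

Two matrices over a field are similar if and only if they have the same invariant factors.

Both A and B have characteristic polynomial (x + 4)^5 and minimal polynomial (x + 4)^3. Computing further, both have invariant factors (x + 4)^2, (x + 4)^3. Hence A and B are similar.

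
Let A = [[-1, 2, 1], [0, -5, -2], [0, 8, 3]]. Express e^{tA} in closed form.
e^{tA} = [[e^{-t}, 2*t*e^{-t}, t*e^{-t}], [0, (1 - 4*t)*e^{-t}, -2*t*e^{-t}], [0, 8*t*e^{-t}, (4*t + 1)*e^{-t}]]

A has Jordan form J = [[-1, 1, 0], [0, -1, 0], [0, 0, -1]] with A = PJP^{-1}, so e^{tA} = P e^{tJ} P^{-1}.

For a Jordan block J_k(λ), e^{tJ_k(λ)} = e^{λt} · (I + tN + t^2 N^2/2! + ... + t^{k-1} N^{k-1}/(k-1)!) where N is the nilpotent superdiagonal part.

Assembling the blocks and conjugating back gives the entries of e^{tA} as shown above.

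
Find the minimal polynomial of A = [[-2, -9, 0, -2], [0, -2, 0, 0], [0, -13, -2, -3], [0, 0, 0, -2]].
m_A(x) = (x + 2)^2

The characteristic polynomial factors as (x + 2)^4. The minimal polynomial is ∏(x - λ)^{k_λ} where k_λ is the size of the largest Jordan block at λ.

For λ = -2: rank(A + 2I) = 2, and the largest Jordan block has size 2 (the smallest k with rank((A + 2I)^k) = rank((A + 2I)^(k+1))).

So m_A(x) = (x + 2)^2.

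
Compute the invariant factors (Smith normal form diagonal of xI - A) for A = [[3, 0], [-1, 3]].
The Jordan structure of A has elementary divisors (x - 3)^2. Arranging the block sizes at each eigenvalue in decreasing order and taking row products gives the invariant factors.

Invariant factors (smallest first, each dividing the next): (x - 3)^2.

Check: the last factor (x - 3)^2 is the minimal polynomial, and the product (x - 3)^2 is the characteristic polynomial.

(x - 3)^2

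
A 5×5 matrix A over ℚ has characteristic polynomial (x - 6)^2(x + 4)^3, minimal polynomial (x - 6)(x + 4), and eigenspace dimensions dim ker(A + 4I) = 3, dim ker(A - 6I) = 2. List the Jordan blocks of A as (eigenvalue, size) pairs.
Jordan blocks: (-4, 1), (-4, 1), (-4, 1), (6, 1), (6, 1)

λ = -4: algebraic multiplicity 3 (exponent in χ_A), largest block size 1 (exponent in m_A), 3 blocks (geometric multiplicity). These force block sizes [1, 1, 1].
λ = 6: algebraic multiplicity 2 (exponent in χ_A), largest block size 1 (exponent in m_A), 2 blocks (geometric multiplicity). These force block sizes [1, 1].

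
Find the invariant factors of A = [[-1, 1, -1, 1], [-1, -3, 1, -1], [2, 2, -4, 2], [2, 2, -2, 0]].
x + 2, x + 2, (x + 2)^2

The Jordan structure of A has elementary divisors (x + 2)^2, (x + 2), (x + 2). Arranging the block sizes at each eigenvalue in decreasing order and taking row products gives the invariant factors.

Invariant factors (smallest first, each dividing the next): x + 2, x + 2, (x + 2)^2.

Check: the last factor (x + 2)^2 is the minimal polynomial, and the product (x + 2)^4 is the characteristic polynomial.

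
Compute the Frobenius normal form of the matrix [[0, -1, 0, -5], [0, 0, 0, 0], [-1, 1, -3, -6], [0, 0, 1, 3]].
R = [[0, 0, 0, 0], [1, 0, 0, 5], [0, 1, 0, 3], [0, 0, 1, 0]]

The invariant factors of A (the non-unit diagonal entries of the Smith normal form of xI - A over ℚ[x]) are x(x^3 - 3x - 5), each dividing the next. The characteristic polynomial is their product, x(x^3 - 3x - 5).

The rational canonical form is the block-diagonal matrix of companion matrices C(f_i):
R = [[0, 0, 0, 0], [1, 0, 0, 5], [0, 1, 0, 3], [0, 0, 1, 0]].

Note the characteristic polynomial does not split into linear factors over ℚ, so A has no Jordan form over ℚ; the rational canonical form exists over any field.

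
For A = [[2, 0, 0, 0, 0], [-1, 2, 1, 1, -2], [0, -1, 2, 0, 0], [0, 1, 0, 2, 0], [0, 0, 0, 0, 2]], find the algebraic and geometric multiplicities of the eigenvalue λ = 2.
The characteristic polynomial is (x - 2)^5, so the factor x - 2 appears with exponent 5: the algebraic multiplicity is 5.

rank(A - 2I) = 2, so the eigenspace has dimension 5 - 2 = 3: the geometric multiplicity is 3.

Since 3 < 5, A is not diagonalizable.

algebraic multiplicity 5, geometric multiplicity 3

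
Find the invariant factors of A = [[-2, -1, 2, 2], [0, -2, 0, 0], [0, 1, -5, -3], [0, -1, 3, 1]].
The Jordan structure of A has elementary divisors (x + 2)^2, (x + 2)^2. Arranging the block sizes at each eigenvalue in decreasing order and taking row products gives the invariant factors.

Invariant factors (smallest first, each dividing the next): (x + 2)^2, (x + 2)^2.

Check: the last factor (x + 2)^2 is the minimal polynomial, and the product (x + 2)^4 is the characteristic polynomial.

(x + 2)^2, (x + 2)^2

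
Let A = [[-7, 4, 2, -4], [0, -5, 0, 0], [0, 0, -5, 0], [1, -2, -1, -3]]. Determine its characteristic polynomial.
χ_A(x) = (x + 5)^4

xI - A = [[x + 7, -4, -2, 4], [0, x + 5, 0, 0], [0, 0, x + 5, 0], [-1, 2, 1, x + 3]].

Expanding det(xI - A) along the first row:
det(xI - A) = + (x + 7)·det([[x + 5, 0, 0], [0, x + 5, 0], [2, 1, x + 3]]) - (-4)·det([[0, 0, 0], [0, x + 5, 0], [-1, 1, x + 3]]) + (-2)·det([[0, x + 5, 0], [0, 0, 0], [-1, 2, x + 3]]) - (4)·det([[0, x + 5, 0], [0, 0, x + 5], [-1, 2, 1]]).

Evaluating gives χ_A(x) = x^4 + 20x^3 + 150x^2 + 500x + 625 = (x + 5)^4.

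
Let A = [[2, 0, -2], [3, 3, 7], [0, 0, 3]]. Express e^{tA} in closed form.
e^{tA} = [[e^{2*t}, 0, 2*(1 - e^{t})*e^{2*t}], [3*(e^{t} - 1)*e^{2*t}, e^{3*t}, (t*e^{t} + 6*e^{t} - 6)*e^{2*t}], [0, 0, e^{3*t}]]

A has Jordan form J = [[2, 0, 0], [0, 3, 1], [0, 0, 3]] with A = PJP^{-1}, so e^{tA} = P e^{tJ} P^{-1}.

For a Jordan block J_k(λ), e^{tJ_k(λ)} = e^{λt} · (I + tN + t^2 N^2/2! + ... + t^{k-1} N^{k-1}/(k-1)!) where N is the nilpotent superdiagonal part.

Assembling the blocks and conjugating back gives the entries of e^{tA} as shown above.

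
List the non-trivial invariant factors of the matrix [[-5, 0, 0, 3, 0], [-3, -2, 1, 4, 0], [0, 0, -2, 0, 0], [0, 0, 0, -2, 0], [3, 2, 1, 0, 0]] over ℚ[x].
The Jordan structure of A has elementary divisors (x + 5), (x + 2)^2, (x + 2), x. Arranging the block sizes at each eigenvalue in decreasing order and taking row products gives the invariant factors.

Invariant factors (smallest first, each dividing the next): x + 2, x(x + 2)^2(x + 5).

Check: the last factor x(x + 2)^2(x + 5) is the minimal polynomial, and the product x(x + 2)^3(x + 5) is the characteristic polynomial.

x + 2, x(x + 2)^2(x + 5)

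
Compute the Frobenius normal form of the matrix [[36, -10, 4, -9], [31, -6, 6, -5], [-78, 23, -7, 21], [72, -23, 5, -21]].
The invariant factors of A (the non-unit diagonal entries of the Smith normal form of xI - A over ℚ[x]) are (x - 2)(x^3 + 3x - 3), each dividing the next. The characteristic polynomial is their product, (x - 2)(x^3 + 3x - 3).

The rational canonical form is the block-diagonal matrix of companion matrices C(f_i):
R = [[0, 0, 0, -6], [1, 0, 0, 9], [0, 1, 0, -3], [0, 0, 1, 2]].

Note the characteristic polynomial does not split into linear factors over ℚ, so A has no Jordan form over ℚ; the rational canonical form exists over any field.

R = [[0, 0, 0, -6], [1, 0, 0, 9], [0, 1, 0, -3], [0, 0, 1, 2]]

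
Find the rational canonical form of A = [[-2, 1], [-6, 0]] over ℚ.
The invariant factors of A (the non-unit diagonal entries of the Smith normal form of xI - A over ℚ[x]) are x^2 + 2x + 6, each dividing the next. The characteristic polynomial is their product, x^2 + 2x + 6.

The rational canonical form is the block-diagonal matrix of companion matrices C(f_i):
R = [[0, -6], [1, -2]].

Note the characteristic polynomial does not split into linear factors over ℚ, so A has no Jordan form over ℚ; the rational canonical form exists over any field.

R = [[0, -6], [1, -2]]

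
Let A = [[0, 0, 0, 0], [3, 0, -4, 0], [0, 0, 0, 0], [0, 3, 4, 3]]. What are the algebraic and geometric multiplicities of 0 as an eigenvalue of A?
algebraic multiplicity 3, geometric multiplicity 2

The characteristic polynomial is x^3(x - 3), so the factor x appears with exponent 3: the algebraic multiplicity is 3.

rank(A) = 2, so the eigenspace has dimension 4 - 2 = 2: the geometric multiplicity is 2.

Since 2 < 3, A is not diagonalizable.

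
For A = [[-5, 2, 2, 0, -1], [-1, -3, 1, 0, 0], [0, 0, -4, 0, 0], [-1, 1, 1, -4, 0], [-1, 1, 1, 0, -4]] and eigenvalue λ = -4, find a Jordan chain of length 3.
We seek v_1 ∈ ker((A + 4I)^3) \ ker((A + 4I)^2), then set v_{i+1} = (A + 4I) v_i.

One such chain is v_1 = [[0, -1, 1, 2, 1]]^T, v_2 = [[-1, 0, 0, 0, 0]]^T, v_3 = [[1, 1, 0, 1, 1]]^T. Check: (A + 4I) v_3 = [[0, 0, 0, 0, 0]]^T = 0.

v_1 = [[0, -1, 1, 2, 1]]^T, v_2 = [[-1, 0, 0, 0, 0]]^T, v_3 = [[1, 1, 0, 1, 1]]^T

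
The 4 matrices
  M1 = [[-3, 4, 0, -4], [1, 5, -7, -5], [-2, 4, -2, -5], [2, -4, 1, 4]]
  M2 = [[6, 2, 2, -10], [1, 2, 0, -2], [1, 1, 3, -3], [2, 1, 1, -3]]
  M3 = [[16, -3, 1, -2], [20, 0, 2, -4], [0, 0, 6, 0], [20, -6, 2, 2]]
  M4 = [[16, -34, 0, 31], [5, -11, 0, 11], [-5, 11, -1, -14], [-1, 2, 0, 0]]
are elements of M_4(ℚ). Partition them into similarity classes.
3 classes: {M1, M4}, {M2}, {M3}

Characteristic polynomials: χ_{M1} = (x - 3)^2(x + 1)^2, χ_{M2} = (x - 2)^4, χ_{M3} = (x - 6)^4, χ_{M4} = (x - 3)^2(x + 1)^2.

{M1, M4}: invariant factors (x - 3)^2(x + 1)^2.

{M2}: invariant factors (x - 2)^2, (x - 2)^2.

{M3}: invariant factors x - 6, x - 6, (x - 6)^2.

Matrices are similar if and only if their invariant-factor lists agree; the partition into similarity classes is {M1, M4}, {M2}, {M3}.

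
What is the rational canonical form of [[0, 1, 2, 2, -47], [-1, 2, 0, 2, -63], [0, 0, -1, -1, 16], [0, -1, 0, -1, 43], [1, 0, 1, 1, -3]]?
R = [[0, 0, 0, 0, 36], [1, 0, 0, 0, -60], [0, 1, 0, 0, 16], [0, 0, 1, 0, 12], [0, 0, 0, 1, -3]]

The invariant factors of A (the non-unit diagonal entries of the Smith normal form of xI - A over ℚ[x]) are (x - 1)(x^2 + 2x - 6)^2, each dividing the next. The characteristic polynomial is their product, (x - 1)(x^2 + 2x - 6)^2.

The rational canonical form is the block-diagonal matrix of companion matrices C(f_i):
R = [[0, 0, 0, 0, 36], [1, 0, 0, 0, -60], [0, 1, 0, 0, 16], [0, 0, 1, 0, 12], [0, 0, 0, 1, -3]].

Note the characteristic polynomial does not split into linear factors over ℚ, so A has no Jordan form over ℚ; the rational canonical form exists over any field.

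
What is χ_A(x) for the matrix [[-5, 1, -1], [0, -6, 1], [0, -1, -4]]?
χ_A(x) = (x + 5)^3

xI - A = [[x + 5, -1, 1], [0, x + 6, -1], [0, 1, x + 4]].

Expanding det(xI - A) along the first row:
det(xI - A) = + (x + 5)·det([[x + 6, -1], [1, x + 4]]) - (-1)·det([[0, -1], [0, x + 4]]) + (1)·det([[0, x + 6], [0, 1]]).

Evaluating gives χ_A(x) = x^3 + 15x^2 + 75x + 125 = (x + 5)^3.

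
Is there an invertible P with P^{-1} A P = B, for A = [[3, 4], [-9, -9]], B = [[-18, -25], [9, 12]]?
Yes.

Two matrices over a field are similar if and only if they have the same invariant factors.

Both A and B have characteristic polynomial (x + 3)^2 and minimal polynomial (x + 3)^2. Computing further, both have invariant factors (x + 3)^2. Hence A and B are similar.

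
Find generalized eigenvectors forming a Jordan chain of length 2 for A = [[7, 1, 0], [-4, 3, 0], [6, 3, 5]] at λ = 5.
v_1 = [[0, 1, -1]]^T, v_2 = [[1, -2, 3]]^T

We seek v_1 ∈ ker((A - 5I)^2) \ ker(A - 5I), then set v_{i+1} = (A - 5I) v_i.

One such chain is v_1 = [[0, 1, -1]]^T, v_2 = [[1, -2, 3]]^T. Check: (A - 5I) v_2 = [[0, 0, 0]]^T = 0.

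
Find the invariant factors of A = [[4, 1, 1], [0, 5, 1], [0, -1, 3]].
x - 4, (x - 4)^2

The Jordan structure of A has elementary divisors (x - 4)^2, (x - 4). Arranging the block sizes at each eigenvalue in decreasing order and taking row products gives the invariant factors.

Invariant factors (smallest first, each dividing the next): x - 4, (x - 4)^2.

Check: the last factor (x - 4)^2 is the minimal polynomial, and the product (x - 4)^3 is the characteristic polynomial.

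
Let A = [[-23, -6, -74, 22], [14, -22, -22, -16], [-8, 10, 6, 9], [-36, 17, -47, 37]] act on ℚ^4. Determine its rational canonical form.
The invariant factors of A (the non-unit diagonal entries of the Smith normal form of xI - A over ℚ[x]) are x(x + 3)(x^2 - x - 5), each dividing the next. The characteristic polynomial is their product, x(x + 3)(x^2 - x - 5).

The rational canonical form is the block-diagonal matrix of companion matrices C(f_i):
R = [[0, 0, 0, 0], [1, 0, 0, 15], [0, 1, 0, 8], [0, 0, 1, -2]].

Note the characteristic polynomial does not split into linear factors over ℚ, so A has no Jordan form over ℚ; the rational canonical form exists over any field.

R = [[0, 0, 0, 0], [1, 0, 0, 15], [0, 1, 0, 8], [0, 0, 1, -2]]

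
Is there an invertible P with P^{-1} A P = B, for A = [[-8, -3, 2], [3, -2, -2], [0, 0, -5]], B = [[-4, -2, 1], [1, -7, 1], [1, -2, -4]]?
Two matrices over a field are similar if and only if they have the same invariant factors.

Both A and B have characteristic polynomial (x + 5)^3 and minimal polynomial (x + 5)^2. Computing further, both have invariant factors x + 5, (x + 5)^2. Hence A and B are similar.

Yes.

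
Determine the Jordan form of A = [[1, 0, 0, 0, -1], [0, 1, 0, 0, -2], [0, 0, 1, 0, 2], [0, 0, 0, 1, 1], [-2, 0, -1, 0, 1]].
J = [[1, 1, 0, 0, 0], [0, 1, 1, 0, 0], [0, 0, 1, 0, 0], [0, 0, 0, 1, 0], [0, 0, 0, 0, 1]]

The characteristic polynomial is det(xI - A) = (x - 1)^5, so the eigenvalues are 1 (algebraic multiplicity 5).

For λ = 1: rank(A - I) = 2, rank((A - I)^2) = 1, rank((A - I)^3) = 0. The eigenspace has dimension 5 - 2 = 3, so there are 3 Jordan blocks; the rank sequence gives block sizes [3, 1, 1].

Assembling the blocks gives the Jordan form J above.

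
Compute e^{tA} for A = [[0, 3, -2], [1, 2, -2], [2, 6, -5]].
e^{tA} = [[(t + 1)*e^{-t}, 3*t*e^{-t}, -2*t*e^{-t}], [t*e^{-t}, (3*t + 1)*e^{-t}, -2*t*e^{-t}], [2*t*e^{-t}, 6*t*e^{-t}, (1 - 4*t)*e^{-t}]]

A has Jordan form J = [[-1, 1, 0], [0, -1, 0], [0, 0, -1]] with A = PJP^{-1}, so e^{tA} = P e^{tJ} P^{-1}.

For a Jordan block J_k(λ), e^{tJ_k(λ)} = e^{λt} · (I + tN + t^2 N^2/2! + ... + t^{k-1} N^{k-1}/(k-1)!) where N is the nilpotent superdiagonal part.

Assembling the blocks and conjugating back gives the entries of e^{tA} as shown above.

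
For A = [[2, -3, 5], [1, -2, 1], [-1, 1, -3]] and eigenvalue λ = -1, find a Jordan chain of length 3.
We seek v_1 ∈ ker((A + I)^3) \ ker((A + I)^2), then set v_{i+1} = (A + I) v_i.

One such chain is v_1 = [[-1, 0, 1]]^T, v_2 = [[2, 0, -1]]^T, v_3 = [[1, 1, 0]]^T. Check: (A + I) v_3 = [[0, 0, 0]]^T = 0.

v_1 = [[-1, 0, 1]]^T, v_2 = [[2, 0, -1]]^T, v_3 = [[1, 1, 0]]^T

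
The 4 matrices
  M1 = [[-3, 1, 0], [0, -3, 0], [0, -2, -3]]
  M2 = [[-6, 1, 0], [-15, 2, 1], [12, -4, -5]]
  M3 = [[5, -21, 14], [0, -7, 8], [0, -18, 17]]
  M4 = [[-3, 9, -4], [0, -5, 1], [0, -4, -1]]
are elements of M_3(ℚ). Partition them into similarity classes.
Characteristic polynomials: χ_{M1} = (x + 3)^3, χ_{M2} = (x + 3)^3, χ_{M3} = (x - 5)^3, χ_{M4} = (x + 3)^3.

{M1}: invariant factors x + 3, (x + 3)^2.

{M2, M4}: invariant factors (x + 3)^3.

{M3}: invariant factors x - 5, (x - 5)^2.

Matrices are similar if and only if their invariant-factor lists agree; the partition into similarity classes is {M1}, {M2, M4}, {M3}.

3 classes: {M1}, {M2, M4}, {M3}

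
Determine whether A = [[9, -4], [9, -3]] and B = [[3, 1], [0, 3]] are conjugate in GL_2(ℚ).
Yes.

Two matrices over a field are similar if and only if they have the same invariant factors.

Both A and B have characteristic polynomial (x - 3)^2 and minimal polynomial (x - 3)^2. Computing further, both have invariant factors (x - 3)^2. Hence A and B are similar.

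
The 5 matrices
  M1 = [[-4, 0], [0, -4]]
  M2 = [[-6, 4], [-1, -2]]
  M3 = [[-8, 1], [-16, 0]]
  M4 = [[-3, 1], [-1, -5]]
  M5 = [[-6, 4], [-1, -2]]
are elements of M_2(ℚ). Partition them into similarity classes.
2 classes: {M1}, {M2, M3, M4, M5}

Characteristic polynomials: χ_{M1} = (x + 4)^2, χ_{M2} = (x + 4)^2, χ_{M3} = (x + 4)^2, χ_{M4} = (x + 4)^2, χ_{M5} = (x + 4)^2.

{M1}: invariant factors x + 4, x + 4.

{M2, M3, M4, M5}: invariant factors (x + 4)^2.

Matrices are similar if and only if their invariant-factor lists agree; the partition into similarity classes is {M1}, {M2, M3, M4, M5}.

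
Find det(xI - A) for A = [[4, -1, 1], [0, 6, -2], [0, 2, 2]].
xI - A = [[x - 4, 1, -1], [0, x - 6, 2], [0, -2, x - 2]].

Expanding det(xI - A) along the first row:
det(xI - A) = + (x - 4)·det([[x - 6, 2], [-2, x - 2]]) - (1)·det([[0, 2], [0, x - 2]]) + (-1)·det([[0, x - 6], [0, -2]]).

Evaluating gives χ_A(x) = x^3 - 12x^2 + 48x - 64 = (x - 4)^3.

χ_A(x) = (x - 4)^3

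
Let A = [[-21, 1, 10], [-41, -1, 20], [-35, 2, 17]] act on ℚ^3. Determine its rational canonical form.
R = [[0, 0, 24], [1, 0, 2], [0, 1, -5]]

The invariant factors of A (the non-unit diagonal entries of the Smith normal form of xI - A over ℚ[x]) are (x - 2)(x + 3)(x + 4), each dividing the next. The characteristic polynomial is their product, (x - 2)(x + 3)(x + 4).

The rational canonical form is the block-diagonal matrix of companion matrices C(f_i):
R = [[0, 0, 24], [1, 0, 2], [0, 1, -5]].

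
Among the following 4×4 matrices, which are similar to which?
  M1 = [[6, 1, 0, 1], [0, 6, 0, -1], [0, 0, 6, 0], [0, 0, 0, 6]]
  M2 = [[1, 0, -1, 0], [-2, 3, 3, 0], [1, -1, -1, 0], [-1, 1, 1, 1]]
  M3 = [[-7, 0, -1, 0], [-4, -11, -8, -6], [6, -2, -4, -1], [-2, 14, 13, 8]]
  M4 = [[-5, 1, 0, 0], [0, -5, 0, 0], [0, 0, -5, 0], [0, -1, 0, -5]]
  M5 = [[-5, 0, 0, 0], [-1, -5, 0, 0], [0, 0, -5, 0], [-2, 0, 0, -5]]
Characteristic polynomials: χ_{M1} = (x - 6)^4, χ_{M2} = (x - 1)^4, χ_{M3} = (x - 1)(x + 5)^3, χ_{M4} = (x + 5)^4, χ_{M5} = (x + 5)^4.

{M1}: invariant factors x - 6, (x - 6)^3.

{M2}: invariant factors x - 1, (x - 1)^3.

{M3}: invariant factors (x - 1)(x + 5)^3.

{M4, M5}: invariant factors x + 5, x + 5, (x + 5)^2.

Matrices are similar if and only if their invariant-factor lists agree; the partition into similarity classes is {M1}, {M2}, {M3}, {M4, M5}.

4 classes: {M1}, {M2}, {M3}, {M4, M5}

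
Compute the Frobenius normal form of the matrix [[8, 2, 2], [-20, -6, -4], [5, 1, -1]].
R = [[-2, 0, 0], [0, 0, 10], [0, 1, 3]]

The invariant factors of A (the non-unit diagonal entries of the Smith normal form of xI - A over ℚ[x]) are x + 2, (x - 5)(x + 2), each dividing the next. The characteristic polynomial is their product, (x - 5)(x + 2)^2.

The rational canonical form is the block-diagonal matrix of companion matrices C(f_i):
R = [[-2, 0, 0], [0, 0, 10], [0, 1, 3]].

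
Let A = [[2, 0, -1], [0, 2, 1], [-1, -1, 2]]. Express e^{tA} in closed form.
e^{tA} = [[(t^2 + 2)*e^{2*t}/2, t^2*e^{2*t}/2, -t*e^{2*t}], [-t^2*e^{2*t}/2, (2 - t^2)*e^{2*t}/2, t*e^{2*t}], [-t*e^{2*t}, -t*e^{2*t}, e^{2*t}]]

A has Jordan form J = [[2, 1, 0], [0, 2, 1], [0, 0, 2]] with A = PJP^{-1}, so e^{tA} = P e^{tJ} P^{-1}.

For a Jordan block J_k(λ), e^{tJ_k(λ)} = e^{λt} · (I + tN + t^2 N^2/2! + ... + t^{k-1} N^{k-1}/(k-1)!) where N is the nilpotent superdiagonal part.

Assembling the blocks and conjugating back gives the entries of e^{tA} as shown above.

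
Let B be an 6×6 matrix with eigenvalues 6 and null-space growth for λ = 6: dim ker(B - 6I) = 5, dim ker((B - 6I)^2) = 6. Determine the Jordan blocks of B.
Jordan blocks: (6, 2), (6, 1), (6, 1), (6, 1), (6, 1)

λ = 6: successive nullity increments [5, 1] count blocks of size ≥ k; block sizes are [2, 1, 1, 1, 1].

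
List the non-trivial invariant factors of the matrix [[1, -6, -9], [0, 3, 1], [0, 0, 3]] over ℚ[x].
(x - 3)^2(x - 1)

The Jordan structure of A has elementary divisors (x - 1), (x - 3)^2. Arranging the block sizes at each eigenvalue in decreasing order and taking row products gives the invariant factors.

Invariant factors (smallest first, each dividing the next): (x - 3)^2(x - 1).

Check: the last factor (x - 3)^2(x - 1) is the minimal polynomial, and the product (x - 3)^2(x - 1) is the characteristic polynomial.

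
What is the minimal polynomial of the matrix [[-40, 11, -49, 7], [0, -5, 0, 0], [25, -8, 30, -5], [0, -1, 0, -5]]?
The characteristic polynomial factors as (x + 5)^4. The minimal polynomial is ∏(x - λ)^{k_λ} where k_λ is the size of the largest Jordan block at λ.

For λ = -5: rank(A + 5I) = 2, and the largest Jordan block has size 2 (the smallest k with rank((A + 5I)^k) = rank((A + 5I)^(k+1))).

So m_A(x) = (x + 5)^2.

m_A(x) = (x + 5)^2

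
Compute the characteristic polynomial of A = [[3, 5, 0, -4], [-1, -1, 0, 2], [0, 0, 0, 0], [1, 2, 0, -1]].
χ_A(x) = x^3(x - 1)

xI - A = [[x - 3, -5, 0, 4], [1, x + 1, 0, -2], [0, 0, x, 0], [-1, -2, 0, x + 1]].

Expanding det(xI - A) along the first row:
det(xI - A) = + (x - 3)·det([[x + 1, 0, -2], [0, x, 0], [-2, 0, x + 1]]) - (-5)·det([[1, 0, -2], [0, x, 0], [-1, 0, x + 1]]) + (0)·det([[1, x + 1, -2], [0, 0, 0], [-1, -2, x + 1]]) - (4)·det([[1, x + 1, 0], [0, 0, x], [-1, -2, 0]]).

Evaluating gives χ_A(x) = x^4 - x^3 = x^3(x - 1).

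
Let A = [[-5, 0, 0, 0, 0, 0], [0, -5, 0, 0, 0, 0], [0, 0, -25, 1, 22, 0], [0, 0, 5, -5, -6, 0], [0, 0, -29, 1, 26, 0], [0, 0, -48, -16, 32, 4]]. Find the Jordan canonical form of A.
J = [[-5, 0, 0, 0, 0, 0], [0, -5, 0, 0, 0, 0], [0, 0, -4, 1, 0, 0], [0, 0, 0, -4, 0, 0], [0, 0, 0, 0, 4, 0], [0, 0, 0, 0, 0, 4]]

The characteristic polynomial is det(xI - A) = (x - 4)^2(x + 4)^2(x + 5)^2, so the eigenvalues are -5 (algebraic multiplicity 2), -4 (algebraic multiplicity 2), 4 (algebraic multiplicity 2).

For λ = -5: rank(A + 5I) = 4. The eigenspace has dimension 6 - 4 = 2, so there are 2 Jordan blocks; the rank sequence gives block sizes [1, 1].

For λ = -4: rank(A + 4I) = 5, rank((A + 4I)^2) = 4. The eigenspace has dimension 6 - 5 = 1, so there is 1 Jordan block; the rank sequence gives block sizes [2].

For λ = 4: rank(A - 4I) = 4. The eigenspace has dimension 6 - 4 = 2, so there are 2 Jordan blocks; the rank sequence gives block sizes [1, 1].

Assembling the blocks gives the Jordan form J above.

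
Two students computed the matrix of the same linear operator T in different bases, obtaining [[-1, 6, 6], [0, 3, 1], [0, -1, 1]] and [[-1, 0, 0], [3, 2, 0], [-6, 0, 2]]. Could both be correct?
No.

Both have characteristic polynomial (x - 2)^2(x + 1), but the minimal polynomial of A is (x - 2)^2(x + 1) while the minimal polynomial of B is (x - 2)(x + 1). The minimal polynomial is a similarity invariant, so A and B are not similar.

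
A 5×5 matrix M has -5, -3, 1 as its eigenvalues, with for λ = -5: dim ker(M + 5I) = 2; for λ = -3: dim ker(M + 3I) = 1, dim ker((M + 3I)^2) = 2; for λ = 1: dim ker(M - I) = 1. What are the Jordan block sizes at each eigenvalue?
Jordan blocks: (-5, 1), (-5, 1), (-3, 2), (1, 1)

λ = -5: successive nullity increments [2] count blocks of size ≥ k; block sizes are [1, 1].
λ = -3: successive nullity increments [1, 1] count blocks of size ≥ k; block sizes are [2].
λ = 1: successive nullity increments [1] count blocks of size ≥ k; block sizes are [1].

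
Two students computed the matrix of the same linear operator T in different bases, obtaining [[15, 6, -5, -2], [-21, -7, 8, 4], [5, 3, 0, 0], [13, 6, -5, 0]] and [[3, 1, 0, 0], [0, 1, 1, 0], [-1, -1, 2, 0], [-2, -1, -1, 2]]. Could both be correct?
Two matrices over a field are similar if and only if they have the same invariant factors.

Both A and B have characteristic polynomial (x - 2)^4 and minimal polynomial (x - 2)^3. Computing further, both have invariant factors x - 2, (x - 2)^3. Hence A and B are similar.

Yes.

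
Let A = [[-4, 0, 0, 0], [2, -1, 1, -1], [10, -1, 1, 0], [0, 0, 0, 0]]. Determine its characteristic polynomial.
xI - A = [[x + 4, 0, 0, 0], [-2, x + 1, -1, 1], [-10, 1, x - 1, 0], [0, 0, 0, x]].

Expanding det(xI - A) along the first row:
det(xI - A) = + (x + 4)·det([[x + 1, -1, 1], [1, x - 1, 0], [0, 0, x]]) - (0)·det([[-2, -1, 1], [-10, x - 1, 0], [0, 0, x]]) + (0)·det([[-2, x + 1, 1], [-10, 1, 0], [0, 0, x]]) - (0)·det([[-2, x + 1, -1], [-10, 1, x - 1], [0, 0, 0]]).

Evaluating gives χ_A(x) = x^4 + 4x^3 = x^3(x + 4).

χ_A(x) = x^3(x + 4)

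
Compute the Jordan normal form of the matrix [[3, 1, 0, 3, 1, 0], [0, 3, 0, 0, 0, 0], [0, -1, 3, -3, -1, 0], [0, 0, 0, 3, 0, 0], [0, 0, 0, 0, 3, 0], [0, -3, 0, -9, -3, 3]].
J = [[3, 1, 0, 0, 0, 0], [0, 3, 0, 0, 0, 0], [0, 0, 3, 0, 0, 0], [0, 0, 0, 3, 0, 0], [0, 0, 0, 0, 3, 0], [0, 0, 0, 0, 0, 3]]

The characteristic polynomial is det(xI - A) = (x - 3)^6, so the eigenvalues are 3 (algebraic multiplicity 6).

For λ = 3: rank(A - 3I) = 1, rank((A - 3I)^2) = 0. The eigenspace has dimension 6 - 1 = 5, so there are 5 Jordan blocks; the rank sequence gives block sizes [2, 1, 1, 1, 1].

Assembling the blocks gives the Jordan form J above.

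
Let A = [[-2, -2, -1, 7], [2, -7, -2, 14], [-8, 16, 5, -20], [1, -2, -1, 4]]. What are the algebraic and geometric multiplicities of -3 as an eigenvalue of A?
The characteristic polynomial is (x - 3)^2(x + 3)^2, so the factor x + 3 appears with exponent 2: the algebraic multiplicity is 2.

rank(A + 3I) = 2, so the eigenspace has dimension 4 - 2 = 2: the geometric multiplicity is 2.

algebraic multiplicity 2, geometric multiplicity 2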